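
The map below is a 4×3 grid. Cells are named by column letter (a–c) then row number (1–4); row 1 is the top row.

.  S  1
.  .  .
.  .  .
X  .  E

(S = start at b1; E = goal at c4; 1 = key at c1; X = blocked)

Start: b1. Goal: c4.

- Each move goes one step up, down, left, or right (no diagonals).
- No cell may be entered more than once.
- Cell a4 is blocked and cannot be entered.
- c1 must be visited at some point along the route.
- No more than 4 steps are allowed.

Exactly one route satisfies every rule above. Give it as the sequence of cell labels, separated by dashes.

b1 - c1 - c2 - c3 - c4

The budget equals the shortest possible length, so every move has to be on a shortest route through the required cells.
Route from b1: right to c1, 3× down (reaching c4) — 4 moves in all.
Check: all required cells visited; 4 ≤ 4 moves.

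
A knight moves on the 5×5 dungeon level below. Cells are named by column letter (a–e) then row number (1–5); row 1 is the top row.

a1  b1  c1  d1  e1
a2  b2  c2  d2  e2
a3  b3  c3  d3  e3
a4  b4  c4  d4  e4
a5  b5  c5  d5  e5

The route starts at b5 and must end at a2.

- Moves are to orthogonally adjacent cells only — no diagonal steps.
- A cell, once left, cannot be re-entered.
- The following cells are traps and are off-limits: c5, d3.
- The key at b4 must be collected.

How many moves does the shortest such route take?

4

Any route passes through b4 somewhere between b5 and a2. Summing Manhattan distances along the two legs (b5 → b4 → a2) gives a lower bound of 1 + 3 = 4 moves.
A route of 4 moves achieves this: b5 → b4 → b3 → b2 → a2.
Since 4 matches the lower bound, it is optimal.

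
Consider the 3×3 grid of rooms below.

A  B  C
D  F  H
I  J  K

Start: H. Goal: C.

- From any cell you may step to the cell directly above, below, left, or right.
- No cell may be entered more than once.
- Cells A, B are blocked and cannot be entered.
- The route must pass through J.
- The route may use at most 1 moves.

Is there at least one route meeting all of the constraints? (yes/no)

no

Every way from J onward to C runs back through H, which the route has already used — so it cannot be completed without a revisit.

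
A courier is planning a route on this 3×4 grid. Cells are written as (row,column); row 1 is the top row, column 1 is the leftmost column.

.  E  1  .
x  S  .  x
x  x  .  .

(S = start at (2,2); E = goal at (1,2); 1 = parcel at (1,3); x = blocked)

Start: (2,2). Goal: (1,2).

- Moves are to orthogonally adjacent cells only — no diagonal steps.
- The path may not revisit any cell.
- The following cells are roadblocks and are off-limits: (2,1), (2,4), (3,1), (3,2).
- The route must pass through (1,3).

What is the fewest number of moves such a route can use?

3

Any route passes through (1,3) somewhere between (2,2) and (1,2). Summing Manhattan distances along the two legs ((2,2) → (1,3) → (1,2)) gives a lower bound of 2 + 1 = 3 moves.
A route of 3 moves achieves this: (2,2) → (2,3) → (1,3) → (1,2).
Since 3 matches the lower bound, it is optimal.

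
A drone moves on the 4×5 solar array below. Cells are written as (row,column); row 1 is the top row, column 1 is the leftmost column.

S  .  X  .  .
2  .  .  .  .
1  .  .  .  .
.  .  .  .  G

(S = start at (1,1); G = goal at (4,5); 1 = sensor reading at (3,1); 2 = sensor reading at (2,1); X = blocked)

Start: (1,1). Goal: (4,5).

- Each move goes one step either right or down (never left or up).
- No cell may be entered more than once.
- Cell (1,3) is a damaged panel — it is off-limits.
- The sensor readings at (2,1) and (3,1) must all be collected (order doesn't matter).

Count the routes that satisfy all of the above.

5

A right/down-only route from (1,1) to (4,5) makes exactly 3 down-moves and 4 right-moves in some order.
With no other constraints that would be C(7,3) = 35 routes.
A monotone route can only reach the required cells in the order (2,1), (3,1), so split there and multiply the segment counts (each segment already excludes blocked cells): (1,1)→(2,1): 1; (2,1)→(3,1): 1; (3,1)→(4,5): 5; product = 5.
That gives 5 routes.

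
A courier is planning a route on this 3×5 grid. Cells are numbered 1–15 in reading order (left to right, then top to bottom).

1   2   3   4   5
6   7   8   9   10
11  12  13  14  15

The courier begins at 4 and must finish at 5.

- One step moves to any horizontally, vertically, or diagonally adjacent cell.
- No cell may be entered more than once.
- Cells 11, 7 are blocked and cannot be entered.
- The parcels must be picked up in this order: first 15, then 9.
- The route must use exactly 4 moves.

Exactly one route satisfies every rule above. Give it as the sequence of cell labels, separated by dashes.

4 - 10 - 15 - 9 - 5

The waypoints must appear in the order 15, 9, with no cell reused.
Route from 4: down-right 1 to 10, down 1 to 15, up-left 1 to 9, up-right 1 to 5 — 4 moves in all.
Check: order respected (15 at step 2, 9 at step 3); 4 moves as required.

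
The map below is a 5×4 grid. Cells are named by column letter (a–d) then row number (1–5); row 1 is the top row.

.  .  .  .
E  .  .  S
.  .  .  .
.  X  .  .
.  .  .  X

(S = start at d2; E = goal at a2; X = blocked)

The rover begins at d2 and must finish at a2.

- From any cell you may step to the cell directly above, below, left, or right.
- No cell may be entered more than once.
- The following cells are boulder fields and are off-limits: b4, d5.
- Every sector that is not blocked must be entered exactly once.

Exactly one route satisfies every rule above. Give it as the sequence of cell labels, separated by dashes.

Need to visit all 18 open cells exactly once, starting at d2 and ending at a2.
Route from d2: up to d1, left to c1, 2× down (reaching c3), right to d3, down to d4, left to c4, down to c5, 2× left (reaching a5), 2× up (reaching a3), right to b3, 2× up (reaching b1), left to a1, down to a2 — 17 moves in all.
Check: all 18 open cells covered.

d2 - d1 - c1 - c2 - c3 - d3 - d4 - c4 - c5 - b5 - a5 - a4 - a3 - b3 - b2 - b1 - a1 - a2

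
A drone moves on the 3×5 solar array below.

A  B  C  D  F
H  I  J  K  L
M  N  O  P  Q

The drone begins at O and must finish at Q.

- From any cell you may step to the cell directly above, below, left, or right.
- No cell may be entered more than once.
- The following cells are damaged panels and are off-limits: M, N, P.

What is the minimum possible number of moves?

The Manhattan distance from O to Q is |3−3| + |3−5| = 2, so at least 2 moves are needed.
That bound ignores the blocked cells. Measuring each leg by the fewest moves that actually steer around them (O→Q: 4) raises the lower bound to 4.
A route of 4 moves exists: O → J → K → L → Q.
Since 4 matches that lower bound, it is optimal.

4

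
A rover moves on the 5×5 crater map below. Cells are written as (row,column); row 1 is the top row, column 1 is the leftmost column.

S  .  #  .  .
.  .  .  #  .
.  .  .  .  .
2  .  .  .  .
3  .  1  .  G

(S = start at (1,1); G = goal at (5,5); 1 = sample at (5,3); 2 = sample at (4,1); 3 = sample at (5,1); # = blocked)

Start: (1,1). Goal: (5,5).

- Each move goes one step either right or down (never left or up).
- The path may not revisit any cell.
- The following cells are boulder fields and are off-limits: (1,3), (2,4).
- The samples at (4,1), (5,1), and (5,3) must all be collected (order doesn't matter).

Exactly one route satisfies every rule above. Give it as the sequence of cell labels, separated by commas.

(1,1), (2,1), (3,1), (4,1), (5,1), (5,2), (5,3), (5,4), (5,5)

Moves only go right or down, so the column and row indices never decrease.
Route from (1,1): down 4 to (5,1), right 4 to (5,5) — 8 moves in all.
Check: all required cells visited.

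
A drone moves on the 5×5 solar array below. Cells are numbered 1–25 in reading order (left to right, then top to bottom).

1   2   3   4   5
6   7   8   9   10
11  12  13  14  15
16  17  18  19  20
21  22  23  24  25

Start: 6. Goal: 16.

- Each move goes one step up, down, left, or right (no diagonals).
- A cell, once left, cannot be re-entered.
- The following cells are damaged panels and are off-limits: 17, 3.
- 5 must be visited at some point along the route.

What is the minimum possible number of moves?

12

Any route passes through 5 somewhere between 6 and 16. Summing Manhattan distances along the two legs (6 → 5 → 16) gives a lower bound of 5 + 7 = 12 moves.
A route of 12 moves achieves this: 6 → 7 → 8 → 9 → 4 → 5 → 10 → 15 → 14 → 13 → 12 → 11 → 16.
Since 12 matches the lower bound, it is optimal.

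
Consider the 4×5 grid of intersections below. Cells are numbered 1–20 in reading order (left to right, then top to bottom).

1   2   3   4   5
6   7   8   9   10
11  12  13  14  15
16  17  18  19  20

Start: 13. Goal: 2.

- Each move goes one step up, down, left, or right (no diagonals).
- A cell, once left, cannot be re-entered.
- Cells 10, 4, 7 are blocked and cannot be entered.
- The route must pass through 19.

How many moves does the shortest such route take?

7

Any route passes through 19 somewhere between 13 and 2. Summing Manhattan distances along the two legs (13 → 19 → 2) gives a lower bound of 2 + 5 = 7 moves.
A route of 7 moves achieves this: 13 → 18 → 19 → 14 → 9 → 8 → 3 → 2.
Since 7 matches the lower bound, it is optimal.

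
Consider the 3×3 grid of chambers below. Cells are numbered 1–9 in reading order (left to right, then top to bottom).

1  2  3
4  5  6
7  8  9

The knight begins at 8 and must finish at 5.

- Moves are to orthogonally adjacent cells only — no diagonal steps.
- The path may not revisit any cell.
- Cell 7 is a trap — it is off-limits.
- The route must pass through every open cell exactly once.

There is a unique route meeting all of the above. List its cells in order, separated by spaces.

8 9 6 3 2 1 4 5

Need to visit all 8 open cells exactly once, starting at 8 and ending at 5.
Cell 3 has only two open neighbours (6 and 2), so the path must pass straight through it: one of those is the cell it's entered from and the other is where it exits.
Route from 8: right to 9, 2× up (reaching 3), 2× left (reaching 1), down to 4, right to 5 — 7 moves in all.
Check: all 8 open cells covered.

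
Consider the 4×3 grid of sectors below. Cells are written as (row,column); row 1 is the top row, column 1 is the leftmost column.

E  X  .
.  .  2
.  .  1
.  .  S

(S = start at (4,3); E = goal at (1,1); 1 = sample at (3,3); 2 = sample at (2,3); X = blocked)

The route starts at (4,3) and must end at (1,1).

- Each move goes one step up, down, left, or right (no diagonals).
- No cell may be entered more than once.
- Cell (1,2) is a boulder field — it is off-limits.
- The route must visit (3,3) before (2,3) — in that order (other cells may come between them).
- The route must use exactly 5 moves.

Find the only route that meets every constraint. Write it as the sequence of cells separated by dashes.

The waypoints must appear in the order (3,3), (2,3), with no cell reused.
Route from (4,3): 2× up (reaching (2,3)), 2× left (reaching (2,1)), up to (1,1) — 5 moves in all.
Check: order respected (1 at step 1, 2 at step 2); 5 moves as required.

(4,3) - (3,3) - (2,3) - (2,2) - (2,1) - (1,1)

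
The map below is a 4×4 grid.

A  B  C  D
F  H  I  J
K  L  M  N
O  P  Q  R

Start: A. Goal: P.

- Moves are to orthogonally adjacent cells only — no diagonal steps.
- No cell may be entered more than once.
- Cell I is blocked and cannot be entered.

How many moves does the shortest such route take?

4

The Manhattan distance from A to P is |1−4| + |1−2| = 4, so at least 4 moves are needed.
A route of 4 moves achieves this: A → F → K → O → P.
Since 4 matches the lower bound, it is optimal.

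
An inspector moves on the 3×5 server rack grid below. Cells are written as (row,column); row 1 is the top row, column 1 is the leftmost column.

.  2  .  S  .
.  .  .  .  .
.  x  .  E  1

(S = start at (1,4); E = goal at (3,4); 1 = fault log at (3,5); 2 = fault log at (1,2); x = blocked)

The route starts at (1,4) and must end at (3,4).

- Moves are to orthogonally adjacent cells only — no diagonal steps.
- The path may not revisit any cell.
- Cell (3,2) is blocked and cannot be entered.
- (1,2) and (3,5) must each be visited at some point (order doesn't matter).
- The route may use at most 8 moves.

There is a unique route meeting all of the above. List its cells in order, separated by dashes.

(1,4) - (1,3) - (1,2) - (2,2) - (2,3) - (2,4) - (2,5) - (3,5) - (3,4)

The 8-move cap with required stops at (1,2), (3,5) leaves no slack for detours.
Route from (1,4): left 2 to (1,2), down 1 to (2,2), right 3 to (2,5), down 1 to (3,5), left 1 to (3,4) — 8 moves in all.
Check: all required cells visited; 8 ≤ 8 moves.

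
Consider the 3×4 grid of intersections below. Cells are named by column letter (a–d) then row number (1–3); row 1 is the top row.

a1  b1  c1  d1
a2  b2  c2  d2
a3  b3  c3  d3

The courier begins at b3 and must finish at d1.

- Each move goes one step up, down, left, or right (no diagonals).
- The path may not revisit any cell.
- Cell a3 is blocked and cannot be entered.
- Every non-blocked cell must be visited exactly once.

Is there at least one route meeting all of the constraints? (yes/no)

One route that works: b3 → b2 → a2 → a1 → b1 → c1 → c2 → c3 → d3 → d2 → d1.

yes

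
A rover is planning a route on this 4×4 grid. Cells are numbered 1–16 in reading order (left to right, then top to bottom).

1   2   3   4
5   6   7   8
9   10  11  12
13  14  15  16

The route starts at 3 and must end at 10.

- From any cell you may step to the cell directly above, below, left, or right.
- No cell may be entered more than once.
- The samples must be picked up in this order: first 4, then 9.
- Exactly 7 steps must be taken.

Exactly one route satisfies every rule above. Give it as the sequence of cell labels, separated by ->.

3 -> 4 -> 8 -> 7 -> 6 -> 5 -> 9 -> 10

The waypoints must appear in the order 4, 9, with no cell reused.
Route from 3: right 1 to 4, down 1 to 8, left 3 to 5, down 1 to 9, right 1 to 10 — 7 moves in all.
Check: order respected (4 at step 1, 9 at step 6); 7 moves as required.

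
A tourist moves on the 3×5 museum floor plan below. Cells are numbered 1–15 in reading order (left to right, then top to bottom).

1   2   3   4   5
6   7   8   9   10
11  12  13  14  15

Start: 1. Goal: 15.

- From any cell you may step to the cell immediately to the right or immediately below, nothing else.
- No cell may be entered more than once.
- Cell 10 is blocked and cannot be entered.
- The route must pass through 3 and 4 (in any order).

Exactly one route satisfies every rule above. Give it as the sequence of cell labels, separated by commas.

Moves only go right or down, so the column and row indices never decrease.
Route from 1: right 3 to 4, down 2 to 14, right 1 to 15 — 6 moves in all.
Check: all required cells visited.

1, 2, 3, 4, 9, 14, 15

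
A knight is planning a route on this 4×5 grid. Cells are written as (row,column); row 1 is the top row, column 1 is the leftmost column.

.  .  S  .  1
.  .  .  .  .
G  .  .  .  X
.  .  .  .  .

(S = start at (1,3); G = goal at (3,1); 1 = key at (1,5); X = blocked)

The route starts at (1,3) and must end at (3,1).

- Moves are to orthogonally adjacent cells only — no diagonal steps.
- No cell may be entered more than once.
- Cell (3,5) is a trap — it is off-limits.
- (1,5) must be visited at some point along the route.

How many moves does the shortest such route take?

Any route passes through (1,5) somewhere between (1,3) and (3,1). Summing Manhattan distances along the two legs ((1,3) → (1,5) → (3,1)) gives a lower bound of 2 + 6 = 8 moves.
A route of 8 moves achieves this: (1,3) → (1,4) → (1,5) → (2,5) → (2,4) → (3,4) → (3,3) → (3,2) → (3,1).
Since 8 matches the lower bound, it is optimal.

8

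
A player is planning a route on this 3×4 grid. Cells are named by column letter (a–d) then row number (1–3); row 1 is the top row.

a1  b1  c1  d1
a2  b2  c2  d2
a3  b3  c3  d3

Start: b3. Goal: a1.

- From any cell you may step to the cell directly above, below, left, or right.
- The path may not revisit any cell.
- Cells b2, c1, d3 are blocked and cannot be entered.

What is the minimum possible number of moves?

3

The Manhattan distance from b3 to a1 is |3−1| + |2−1| = 3, so at least 3 moves are needed.
A route of 3 moves achieves this: b3 → a3 → a2 → a1.
Since 3 matches the lower bound, it is optimal.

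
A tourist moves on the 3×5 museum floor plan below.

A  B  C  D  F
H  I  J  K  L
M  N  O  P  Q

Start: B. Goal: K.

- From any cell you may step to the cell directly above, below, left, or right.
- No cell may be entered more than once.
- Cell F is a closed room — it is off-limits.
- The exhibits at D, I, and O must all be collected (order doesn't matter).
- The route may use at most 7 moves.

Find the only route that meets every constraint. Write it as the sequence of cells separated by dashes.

Any route must reach D, I, and O and still end at K within 7 moves, so the order of the required stops is forced.
Route from B: 2× down (reaching N), right to O, 2× up (reaching C), right to D, down to K — 7 moves in all.
Check: all required cells visited; 7 ≤ 7 moves.

B - I - N - O - J - C - D - K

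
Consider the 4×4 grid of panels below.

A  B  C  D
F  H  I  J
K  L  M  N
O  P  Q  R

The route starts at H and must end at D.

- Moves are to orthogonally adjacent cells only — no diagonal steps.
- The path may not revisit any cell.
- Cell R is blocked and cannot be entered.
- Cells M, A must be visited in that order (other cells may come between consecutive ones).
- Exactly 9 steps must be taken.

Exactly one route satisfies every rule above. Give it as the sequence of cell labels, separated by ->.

H -> I -> M -> L -> K -> F -> A -> B -> C -> D

The waypoints must appear in the order M, A, with no cell reused.
Route from H: right to I, down to M, 2× left (reaching K), 2× up (reaching A), 3× right (reaching D) — 9 moves in all.
Check: order respected (M at step 2, A at step 6); 9 moves as required.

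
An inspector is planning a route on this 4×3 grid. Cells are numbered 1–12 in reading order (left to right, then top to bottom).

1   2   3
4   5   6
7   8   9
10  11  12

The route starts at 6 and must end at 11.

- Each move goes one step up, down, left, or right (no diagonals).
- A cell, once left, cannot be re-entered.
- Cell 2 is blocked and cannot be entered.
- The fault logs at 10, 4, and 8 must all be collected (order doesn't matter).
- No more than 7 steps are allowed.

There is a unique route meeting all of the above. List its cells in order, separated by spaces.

6 9 8 5 4 7 10 11

Any route must reach 10, 4, and 8 and still end at 11 within 7 moves, so the order of the required stops is forced.
Route from 6: down to 9, left to 8, up to 5, left to 4, 2× down (reaching 10), right to 11 — 7 moves in all.
Check: all required cells visited; 7 ≤ 7 moves.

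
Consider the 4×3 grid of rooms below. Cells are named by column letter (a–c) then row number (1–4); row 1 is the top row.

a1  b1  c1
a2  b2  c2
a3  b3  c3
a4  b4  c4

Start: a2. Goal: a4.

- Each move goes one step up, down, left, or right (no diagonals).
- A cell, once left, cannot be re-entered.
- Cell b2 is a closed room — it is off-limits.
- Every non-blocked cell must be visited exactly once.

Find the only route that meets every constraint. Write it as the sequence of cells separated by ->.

Need to visit all 11 open cells exactly once, starting at a2 and ending at a4.
Cell b1 has only two open neighbours (a1 and c1), so the path must pass straight through it: one of those is the cell it's entered from and the other is where it exits.
Route from a2: up to a1, 2× right (reaching c1), 3× down (reaching c4), left to b4, up to b3, left to a3, down to a4 — 10 moves in all.
Check: all 11 open cells covered.

a2 -> a1 -> b1 -> c1 -> c2 -> c3 -> c4 -> b4 -> b3 -> a3 -> a4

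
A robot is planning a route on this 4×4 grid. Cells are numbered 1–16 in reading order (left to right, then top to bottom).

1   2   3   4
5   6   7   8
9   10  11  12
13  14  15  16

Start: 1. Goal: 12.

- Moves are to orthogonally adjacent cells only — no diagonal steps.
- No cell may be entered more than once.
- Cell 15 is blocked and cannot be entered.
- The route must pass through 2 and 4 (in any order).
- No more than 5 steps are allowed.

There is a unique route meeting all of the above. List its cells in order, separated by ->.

The 5-move cap with required stops at 2, 4 leaves no slack for detours.
Route from 1: 3× right (reaching 4), 2× down (reaching 12) — 5 moves in all.
Check: all required cells visited; 5 ≤ 5 moves.

1 -> 2 -> 3 -> 4 -> 8 -> 12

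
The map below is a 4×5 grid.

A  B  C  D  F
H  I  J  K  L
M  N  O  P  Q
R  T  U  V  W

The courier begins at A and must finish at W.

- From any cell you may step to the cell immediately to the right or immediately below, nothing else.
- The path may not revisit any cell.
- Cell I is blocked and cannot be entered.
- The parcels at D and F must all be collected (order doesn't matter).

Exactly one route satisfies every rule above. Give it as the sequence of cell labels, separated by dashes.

Moves only go right or down, so the column and row indices never decrease.
Route from A: right 4 to F, down 3 to W — 7 moves in all.
Check: all required cells visited.

A - B - C - D - F - L - Q - W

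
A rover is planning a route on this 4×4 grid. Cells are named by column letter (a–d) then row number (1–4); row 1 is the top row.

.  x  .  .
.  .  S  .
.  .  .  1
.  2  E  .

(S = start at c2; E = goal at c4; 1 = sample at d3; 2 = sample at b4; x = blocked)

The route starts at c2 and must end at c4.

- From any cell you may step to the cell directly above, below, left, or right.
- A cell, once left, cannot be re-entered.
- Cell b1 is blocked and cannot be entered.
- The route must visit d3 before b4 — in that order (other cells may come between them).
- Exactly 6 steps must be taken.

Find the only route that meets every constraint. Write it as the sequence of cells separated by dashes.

c2 - d2 - d3 - c3 - b3 - b4 - c4

The waypoints must appear in the order d3, b4, with no cell reused.
Route from c2: right to d2, down to d3, 2× left (reaching b3), down to b4, right to c4 — 6 moves in all.
Check: order respected (1 at step 2, 2 at step 5); 6 moves as required.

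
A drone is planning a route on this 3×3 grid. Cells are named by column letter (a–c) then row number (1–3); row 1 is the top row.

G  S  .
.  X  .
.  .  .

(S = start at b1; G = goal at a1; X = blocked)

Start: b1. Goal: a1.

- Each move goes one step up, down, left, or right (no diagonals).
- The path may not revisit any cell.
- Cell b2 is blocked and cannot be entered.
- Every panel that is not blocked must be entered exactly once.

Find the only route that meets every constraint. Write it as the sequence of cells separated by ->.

Need to visit all 8 open cells exactly once, starting at b1 and ending at a1.
Route from b1: right 1 to c1, down 2 to c3, left 2 to a3, up 2 to a1 — 7 moves in all.
Check: all 8 open cells covered.

b1 -> c1 -> c2 -> c3 -> b3 -> a3 -> a2 -> a1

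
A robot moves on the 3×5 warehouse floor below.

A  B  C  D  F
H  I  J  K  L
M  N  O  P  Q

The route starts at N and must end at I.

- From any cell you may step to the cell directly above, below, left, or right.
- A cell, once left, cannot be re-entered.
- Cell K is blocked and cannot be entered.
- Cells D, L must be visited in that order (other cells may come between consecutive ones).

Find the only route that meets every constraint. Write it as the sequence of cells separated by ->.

The waypoints must appear in the order D, L, with no cell reused.
Route from N: left to M, 2× up (reaching A), 4× right (reaching F), 2× down (reaching Q), 2× left (reaching O), up to J, left to I — 13 moves in all.
Check: order respected (D at step 6, L at step 8).

N -> M -> H -> A -> B -> C -> D -> F -> L -> Q -> P -> O -> J -> I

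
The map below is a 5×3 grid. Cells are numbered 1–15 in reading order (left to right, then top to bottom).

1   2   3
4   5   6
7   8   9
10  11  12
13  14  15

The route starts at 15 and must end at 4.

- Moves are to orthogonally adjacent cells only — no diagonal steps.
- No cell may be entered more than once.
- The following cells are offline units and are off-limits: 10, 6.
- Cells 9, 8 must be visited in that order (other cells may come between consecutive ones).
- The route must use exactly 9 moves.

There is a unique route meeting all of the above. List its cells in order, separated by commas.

15, 14, 11, 12, 9, 8, 5, 2, 1, 4

The waypoints must appear in the order 9, 8, with no cell reused.
Route from 15: left 1 to 14, up 1 to 11, right 1 to 12, up 1 to 9, left 1 to 8, up 2 to 2, left 1 to 1, down 1 to 4 — 9 moves in all.
Check: order respected (9 at step 4, 8 at step 5); 9 moves as required.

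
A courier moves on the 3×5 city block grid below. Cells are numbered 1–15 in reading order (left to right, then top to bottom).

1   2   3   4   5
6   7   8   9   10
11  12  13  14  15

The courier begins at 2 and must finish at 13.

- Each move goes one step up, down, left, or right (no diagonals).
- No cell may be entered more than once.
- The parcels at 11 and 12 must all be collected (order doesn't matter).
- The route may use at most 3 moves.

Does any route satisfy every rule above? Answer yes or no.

no

Even ignoring the no-revisit rule, getting from 2 to 13, taking the cheapest ordering 2 → 11 → 12 → 13 needs at least 3 + 1 + 1 = 5 moves (Manhattan distance per leg), which exceeds the 3-move limit.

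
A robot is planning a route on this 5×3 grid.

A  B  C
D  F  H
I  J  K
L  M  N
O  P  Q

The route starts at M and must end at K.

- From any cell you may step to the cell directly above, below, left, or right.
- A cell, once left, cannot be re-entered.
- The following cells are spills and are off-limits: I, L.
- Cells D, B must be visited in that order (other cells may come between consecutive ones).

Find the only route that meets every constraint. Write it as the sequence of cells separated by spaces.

M J F D A B C H K

The waypoints must appear in the order D, B, with no cell reused.
Route from M: up 2 to F, left 1 to D, up 1 to A, right 2 to C, down 2 to K — 8 moves in all.
Check: order respected (D at step 3, B at step 5).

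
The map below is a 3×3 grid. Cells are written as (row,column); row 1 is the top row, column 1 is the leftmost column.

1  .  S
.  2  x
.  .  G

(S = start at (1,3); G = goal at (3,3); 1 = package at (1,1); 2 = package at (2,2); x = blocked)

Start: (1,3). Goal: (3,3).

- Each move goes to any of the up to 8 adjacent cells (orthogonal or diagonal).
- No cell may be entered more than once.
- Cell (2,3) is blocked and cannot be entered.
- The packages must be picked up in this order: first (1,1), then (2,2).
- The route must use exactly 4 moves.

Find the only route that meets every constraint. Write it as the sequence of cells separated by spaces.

The waypoints must appear in the order (1,1), (2,2), with no cell reused.
Route from (1,3): 2× left (reaching (1,1)), 2× down-right (reaching (3,3)) — 4 moves in all.
Check: order respected (1 at step 2, 2 at step 3); 4 moves as required.

(1,3) (1,2) (1,1) (2,2) (3,3)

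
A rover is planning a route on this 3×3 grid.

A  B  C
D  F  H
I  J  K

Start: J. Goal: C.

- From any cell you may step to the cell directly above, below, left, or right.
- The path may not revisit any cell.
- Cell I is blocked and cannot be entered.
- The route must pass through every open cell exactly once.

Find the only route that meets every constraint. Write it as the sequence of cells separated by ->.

J -> K -> H -> F -> D -> A -> B -> C

Need to visit all 8 open cells exactly once, starting at J and ending at C.
Cell A has only two open neighbours (D and B), so the path must pass straight through it: one of those is the cell it's entered from and the other is where it exits.
Route from J: right 1 to K, up 1 to H, left 2 to D, up 1 to A, right 2 to C — 7 moves in all.
Check: all 8 open cells covered.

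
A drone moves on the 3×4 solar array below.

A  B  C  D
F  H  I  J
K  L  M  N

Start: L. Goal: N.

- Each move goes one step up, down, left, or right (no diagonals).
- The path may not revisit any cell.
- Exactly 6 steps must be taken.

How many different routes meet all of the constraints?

7

Need simple routes of exactly 6 moves from L to N (Manhattan distance 2, so 2 moves are spent on a detour and 2 undoing it).
Enumerating: L H B C I M N | L H B C I J N | L H B C D J N | L H I C D J N | L K F H I M N | L K F H I J N | L M I C D J N.
That gives 7 routes.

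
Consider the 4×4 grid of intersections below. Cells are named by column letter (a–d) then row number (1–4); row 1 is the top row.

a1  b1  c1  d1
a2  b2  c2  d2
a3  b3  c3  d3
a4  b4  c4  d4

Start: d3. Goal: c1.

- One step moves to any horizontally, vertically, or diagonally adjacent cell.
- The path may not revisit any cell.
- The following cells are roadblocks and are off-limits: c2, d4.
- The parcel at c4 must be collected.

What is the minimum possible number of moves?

Any route passes through c4 somewhere between d3 and c1. Summing Chebyshev distances along the two legs (d3 → c4 → c1) gives a lower bound of 1 + 3 = 4 moves.
A route of 4 moves achieves this: d3 → c4 → b3 → b2 → c1.
Since 4 matches the lower bound, it is optimal.

4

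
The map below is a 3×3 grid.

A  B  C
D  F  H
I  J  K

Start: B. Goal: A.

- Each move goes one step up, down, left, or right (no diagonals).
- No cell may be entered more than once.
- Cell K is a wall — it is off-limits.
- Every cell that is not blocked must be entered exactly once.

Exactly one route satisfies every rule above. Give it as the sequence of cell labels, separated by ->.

Need to visit all 8 open cells exactly once, starting at B and ending at A.
Cell J has only two open neighbours (F and I), so the path must pass straight through it: one of those is the cell it's entered from and the other is where it exits.
Route from B: right to C, down to H, left to F, down to J, left to I, 2× up (reaching A) — 7 moves in all.
Check: all 8 open cells covered.

B -> C -> H -> F -> J -> I -> D -> A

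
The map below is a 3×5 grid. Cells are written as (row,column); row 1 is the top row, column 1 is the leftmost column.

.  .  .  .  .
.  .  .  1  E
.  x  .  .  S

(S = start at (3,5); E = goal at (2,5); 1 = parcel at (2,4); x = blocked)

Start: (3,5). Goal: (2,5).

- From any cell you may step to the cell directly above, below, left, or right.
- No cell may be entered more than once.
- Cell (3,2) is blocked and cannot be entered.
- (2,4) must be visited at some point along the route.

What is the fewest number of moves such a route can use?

Any route passes through (2,4) somewhere between (3,5) and (2,5). Summing Manhattan distances along the two legs ((3,5) → (2,4) → (2,5)) gives a lower bound of 2 + 1 = 3 moves.
A route of 3 moves achieves this: (3,5) → (3,4) → (2,4) → (2,5).
Since 3 matches the lower bound, it is optimal.

3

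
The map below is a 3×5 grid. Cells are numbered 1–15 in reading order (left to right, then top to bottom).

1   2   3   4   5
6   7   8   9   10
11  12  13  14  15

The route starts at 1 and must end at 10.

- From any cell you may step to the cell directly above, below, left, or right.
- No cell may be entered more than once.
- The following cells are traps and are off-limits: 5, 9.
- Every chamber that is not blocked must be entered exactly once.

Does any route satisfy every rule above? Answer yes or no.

Cell 4 has only one open neighbour but is neither the start nor the goal, so a Hamiltonian route would have to both enter and leave it through the same neighbour — impossible without revisiting.

no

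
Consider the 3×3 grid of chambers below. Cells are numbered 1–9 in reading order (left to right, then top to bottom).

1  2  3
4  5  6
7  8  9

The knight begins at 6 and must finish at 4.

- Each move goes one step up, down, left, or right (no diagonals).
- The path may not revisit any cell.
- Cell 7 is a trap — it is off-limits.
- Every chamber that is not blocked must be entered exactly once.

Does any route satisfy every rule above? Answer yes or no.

no

Colour the cells like a checkerboard: each orthogonal step flips colour, so a Hamiltonian route alternates colours. Here there are 4 cells of one colour and 4 of the other, with start on the same colour as the goal — the counts and endpoints can't be arranged into an alternating sequence of length 8, so no Hamiltonian route exists.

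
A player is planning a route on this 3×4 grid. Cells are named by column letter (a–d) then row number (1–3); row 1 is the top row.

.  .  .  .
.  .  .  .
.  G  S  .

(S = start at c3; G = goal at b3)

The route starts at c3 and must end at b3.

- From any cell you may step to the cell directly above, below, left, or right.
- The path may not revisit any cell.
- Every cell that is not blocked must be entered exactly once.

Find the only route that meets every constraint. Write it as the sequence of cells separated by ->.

c3 -> d3 -> d2 -> d1 -> c1 -> c2 -> b2 -> b1 -> a1 -> a2 -> a3 -> b3

Need to visit all 12 open cells exactly once, starting at c3 and ending at b3.
Cell a1 has only two open neighbours (a2 and b1), so the path must pass straight through it: one of those is the cell it's entered from and the other is where it exits.
Route from c3: right to d3, 2× up (reaching d1), left to c1, down to c2, left to b2, up to b1, left to a1, 2× down (reaching a3), right to b3 — 11 moves in all.
Check: all 12 open cells covered.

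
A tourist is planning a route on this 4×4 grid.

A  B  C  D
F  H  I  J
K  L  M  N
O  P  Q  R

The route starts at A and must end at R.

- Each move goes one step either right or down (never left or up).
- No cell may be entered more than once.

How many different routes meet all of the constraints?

20

A right/down-only route from A to R makes exactly 3 down-moves and 3 right-moves in some order.
With no other constraints that would be C(6,3) = 20 routes.
That gives 20 routes.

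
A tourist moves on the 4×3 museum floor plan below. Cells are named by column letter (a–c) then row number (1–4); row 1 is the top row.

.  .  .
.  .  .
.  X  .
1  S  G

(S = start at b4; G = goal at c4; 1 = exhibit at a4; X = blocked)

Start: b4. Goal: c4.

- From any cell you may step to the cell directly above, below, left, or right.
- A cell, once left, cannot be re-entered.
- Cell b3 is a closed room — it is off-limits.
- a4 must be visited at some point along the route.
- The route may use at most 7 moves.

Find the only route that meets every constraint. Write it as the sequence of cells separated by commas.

b4, a4, a3, a2, b2, c2, c3, c4

The 7-move cap with required stops at a4 leaves no slack for detours.
Route from b4: left 1 to a4, up 2 to a2, right 2 to c2, down 2 to c4 — 7 moves in all.
Check: all required cells visited; 7 ≤ 7 moves.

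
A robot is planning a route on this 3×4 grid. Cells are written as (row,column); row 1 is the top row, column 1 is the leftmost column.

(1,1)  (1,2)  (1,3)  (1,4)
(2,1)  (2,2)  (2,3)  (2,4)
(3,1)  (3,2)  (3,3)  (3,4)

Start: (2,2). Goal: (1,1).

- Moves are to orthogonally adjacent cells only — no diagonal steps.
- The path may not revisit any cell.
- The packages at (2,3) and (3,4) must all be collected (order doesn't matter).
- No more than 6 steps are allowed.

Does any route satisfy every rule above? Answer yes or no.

no

Even ignoring the no-revisit rule, getting from (2,2) to (1,1), taking the cheapest ordering (2,2) → (3,4) → (2,3) → (1,1) needs at least 3 + 2 + 3 = 8 moves (Manhattan distance per leg), which exceeds the 6-move limit.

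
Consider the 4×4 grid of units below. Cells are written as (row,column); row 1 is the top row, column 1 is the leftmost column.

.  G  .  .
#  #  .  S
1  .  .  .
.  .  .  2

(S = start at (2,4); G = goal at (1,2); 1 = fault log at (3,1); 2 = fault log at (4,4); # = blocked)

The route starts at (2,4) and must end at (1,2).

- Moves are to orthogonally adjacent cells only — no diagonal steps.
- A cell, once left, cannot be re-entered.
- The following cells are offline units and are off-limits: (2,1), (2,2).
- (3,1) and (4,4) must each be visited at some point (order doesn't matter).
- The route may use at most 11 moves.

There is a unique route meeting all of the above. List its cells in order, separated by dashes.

(2,4) - (3,4) - (4,4) - (4,3) - (4,2) - (4,1) - (3,1) - (3,2) - (3,3) - (2,3) - (1,3) - (1,2)

Any route must reach (3,1) and (4,4) and still end at (1,2) within 11 moves, so the order of the required stops is forced.
Route from (2,4): down 2 to (4,4), left 3 to (4,1), up 1 to (3,1), right 2 to (3,3), up 2 to (1,3), left 1 to (1,2) — 11 moves in all.
Check: all required cells visited; 11 ≤ 11 moves.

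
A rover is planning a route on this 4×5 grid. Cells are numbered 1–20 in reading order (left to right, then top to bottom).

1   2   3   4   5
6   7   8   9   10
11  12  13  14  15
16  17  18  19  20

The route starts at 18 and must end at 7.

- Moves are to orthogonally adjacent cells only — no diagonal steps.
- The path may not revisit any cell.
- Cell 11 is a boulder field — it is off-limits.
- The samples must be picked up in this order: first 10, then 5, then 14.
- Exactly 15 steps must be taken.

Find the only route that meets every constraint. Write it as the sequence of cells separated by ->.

The waypoints must appear in the order 10, 5, 14, with no cell reused.
Route from 18: right 2 to 20, up 3 to 5, left 1 to 4, down 2 to 14, left 1 to 13, up 2 to 3, left 2 to 1, down 1 to 6, right 1 to 7 — 15 moves in all.
Check: order respected (10 at step 4, 5 at step 5, 14 at step 8); 15 moves as required.

18 -> 19 -> 20 -> 15 -> 10 -> 5 -> 4 -> 9 -> 14 -> 13 -> 8 -> 3 -> 2 -> 1 -> 6 -> 7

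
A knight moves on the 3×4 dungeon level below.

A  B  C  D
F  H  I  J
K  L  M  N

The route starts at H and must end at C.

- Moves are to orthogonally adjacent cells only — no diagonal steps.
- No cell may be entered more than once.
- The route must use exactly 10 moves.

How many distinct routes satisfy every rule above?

4

Need simple routes of exactly 10 moves from H to C (Manhattan distance 2, so 4 moves are spent on a detour and 4 undoing it).
Enumerating: H B A F K L M I J D C | H B A F K L M N J D C | H B A F K L M N J I C | H I J N M L K F A B C.
That gives 4 routes.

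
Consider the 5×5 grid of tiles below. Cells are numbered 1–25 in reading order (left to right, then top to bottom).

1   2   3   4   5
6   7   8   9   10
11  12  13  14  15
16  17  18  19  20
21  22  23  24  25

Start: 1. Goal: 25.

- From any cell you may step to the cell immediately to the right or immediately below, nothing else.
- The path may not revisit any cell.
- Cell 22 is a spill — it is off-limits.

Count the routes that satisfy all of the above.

A right/down-only route from 1 to 25 makes exactly 4 down-moves and 4 right-moves in some order.
With no other constraints that would be C(8,4) = 70 routes.
Subtract routes through each blocked cell (inclusion–exclusion for overlaps): − through 22: 5 → 65.
That gives 65 routes.

65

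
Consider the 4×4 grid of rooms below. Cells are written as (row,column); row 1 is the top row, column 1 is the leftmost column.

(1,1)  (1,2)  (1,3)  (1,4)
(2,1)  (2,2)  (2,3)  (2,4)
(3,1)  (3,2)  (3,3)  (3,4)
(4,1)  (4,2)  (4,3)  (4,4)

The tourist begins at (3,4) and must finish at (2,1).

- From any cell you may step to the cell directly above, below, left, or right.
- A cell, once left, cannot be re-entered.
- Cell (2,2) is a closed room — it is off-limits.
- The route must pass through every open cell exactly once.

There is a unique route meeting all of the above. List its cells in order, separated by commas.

(3,4), (4,4), (4,3), (4,2), (4,1), (3,1), (3,2), (3,3), (2,3), (2,4), (1,4), (1,3), (1,2), (1,1), (2,1)

Need to visit all 15 open cells exactly once, starting at (3,4) and ending at (2,1).
Cell (4,4) has only two open neighbours ((3,4) and (4,3)), so the path must pass straight through it: one of those is the cell it's entered from and the other is where it exits.
Route from (3,4): down to (4,4), 3× left (reaching (4,1)), up to (3,1), 2× right (reaching (3,3)), up to (2,3), right to (2,4), up to (1,4), 3× left (reaching (1,1)), down to (2,1) — 14 moves in all.
Check: all 15 open cells covered.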